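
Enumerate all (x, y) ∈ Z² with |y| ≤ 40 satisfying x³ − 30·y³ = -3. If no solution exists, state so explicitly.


The equation is x³ - 30y³ = -3. For fixed y, x³ = 30·y³ − 3, so a solution requires the RHS to be a perfect cube.
Strategy: iterate y from -40 to 40, compute RHS = 30·y³ − 3, and check whether it is a (positive or negative) perfect cube.
Check small values of y:
  y = 0: RHS = -3 is not a perfect cube.
  y = 1: RHS = 27 = (3)³ ⇒ x = 3 works.
  y = -1: RHS = -33 is not a perfect cube.
  y = 2: RHS = 237 is not a perfect cube.
  y = -2: RHS = -243 is not a perfect cube.
  y = 3: RHS = 807 is not a perfect cube.
  y = -3: RHS = -813 is not a perfect cube.
Continuing the search up to |y| = 40 finds no further solutions beyond those listed.
Collected solutions: (3, 1).

Solutions (with |y| ≤ 40): (3, 1).


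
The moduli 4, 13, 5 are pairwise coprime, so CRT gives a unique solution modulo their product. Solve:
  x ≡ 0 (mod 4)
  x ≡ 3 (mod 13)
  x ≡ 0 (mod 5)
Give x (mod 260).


Moduli 4, 13, 5 are pairwise coprime; by CRT there is a unique solution modulo M = 4 · 13 · 5 = 260.
Solve pairwise, accumulating the modulus:
  Start with x ≡ 0 (mod 4).
  Combine with x ≡ 3 (mod 13): since gcd(4, 13) = 1, we get a unique residue mod 52.
    Write x = 0 + 4·t and substitute into x ≡ 3 (mod 13): 4·t ≡ 3 − 0 = 3 (mod 13).
    The inverse of 4 mod 13 is 10 (since 4·10 = 40 = 3·13 + 1), so t ≡ 10·3 = 30 ≡ 4 (mod 13).
    Then x = 0 + 4·4 = 16, valid modulo lcm(4, 13) = 52: x ≡ 16 (mod 52).
  Combine with x ≡ 0 (mod 5): since gcd(52, 5) = 1, we get a unique residue mod 260.
    Write x = 16 + 52·t and substitute into x ≡ 0 (mod 5): 52·t ≡ 0 − 16 = -16 (mod 5).
    Reduce coefficients mod 5: 2·t ≡ 4 (mod 5).
    The inverse of 2 mod 5 is 3 (since 2·3 = 6 = 1·5 + 1), so t ≡ 3·4 = 12 ≡ 2 (mod 5).
    Then x = 16 + 52·2 = 120, valid modulo lcm(52, 5) = 260: x ≡ 120 (mod 260).
Verify: 120 mod 4 = 0 ✓, 120 mod 13 = 3 ✓, 120 mod 5 = 0 ✓.

x ≡ 120 (mod 260).


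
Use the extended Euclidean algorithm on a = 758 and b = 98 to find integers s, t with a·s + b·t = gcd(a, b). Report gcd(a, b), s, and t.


Euclidean algorithm on (758, 98) — divide until remainder is 0:
  758 = 7 · 98 + 72
  98 = 1 · 72 + 26
  72 = 2 · 26 + 20
  26 = 1 · 20 + 6
  20 = 3 · 6 + 2
  6 = 3 · 2 + 0
gcd(758, 98) = 2.
Track Bezout coefficients alongside the remainders: start with r₀ = 758 = a·1 + b·0 (s = 1, t = 0) and r₁ = 98 = a·0 + b·1 (s = 0, t = 1); each new remainder r_{k+1} = r_{k-1} − q_k·r_k inherits s_{k+1} = s_{k-1} − q_k·s_k, t_{k+1} = t_{k-1} − q_k·t_k, so r_k = a·s_k + b·t_k at every step:
  q = 7: r = 72, s = 1 − 7·0 = 1, t = 0 − 7·1 = -7  (check: 758·1 + 98·(-7) = 72)
  q = 1: r = 26, s = 0 − 1·1 = -1, t = 1 − 1·(-7) = 8  (check: 758·(-1) + 98·8 = 26)
  q = 2: r = 20, s = 1 − 2·(-1) = 3, t = -7 − 2·8 = -23  (check: 758·3 + 98·(-23) = 20)
  q = 1: r = 6, s = -1 − 1·3 = -4, t = 8 − 1·(-23) = 31  (check: 758·(-4) + 98·31 = 6)
  q = 3: r = 2, s = 3 − 3·(-4) = 15, t = -23 − 3·31 = -116  (check: 758·15 + 98·(-116) = 2)
The row with r = 2 (the gcd) gives the Bezout coefficients s = 15, t = -116.
Result: 758 · (15) + 98 · (-116) = 2.

gcd(758, 98) = 2; s = 15, t = -116 (check: 758·15 + 98·(-116) = 2).


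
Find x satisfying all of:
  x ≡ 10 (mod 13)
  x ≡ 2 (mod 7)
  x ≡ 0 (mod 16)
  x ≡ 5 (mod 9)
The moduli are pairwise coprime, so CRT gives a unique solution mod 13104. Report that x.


Product of moduli M = 13 · 7 · 16 · 9 = 13104.
Merge one congruence at a time:
  Start: x ≡ 10 (mod 13).
  Combine with x ≡ 2 (mod 7); new modulus lcm = 91.
    Write x = 10 + 13·t and substitute into x ≡ 2 (mod 7): 13·t ≡ 2 − 10 = -8 (mod 7).
    Reduce coefficients mod 7: 6·t ≡ 6 (mod 7).
    The inverse of 6 mod 7 is 6 (since 6·6 = 36 = 5·7 + 1), so t ≡ 6·6 = 36 ≡ 1 (mod 7).
    Then x = 10 + 13·1 = 23, valid modulo lcm(13, 7) = 91: x ≡ 23 (mod 91).
  Combine with x ≡ 0 (mod 16); new modulus lcm = 1456.
    Write x = 23 + 91·t and substitute into x ≡ 0 (mod 16): 91·t ≡ 0 − 23 = -23 (mod 16).
    Reduce coefficients mod 16: 11·t ≡ 9 (mod 16).
    The inverse of 11 mod 16 is 3 (since 11·3 = 33 = 2·16 + 1), so t ≡ 3·9 = 27 ≡ 11 (mod 16).
    Then x = 23 + 91·11 = 1024, valid modulo lcm(91, 16) = 1456: x ≡ 1024 (mod 1456).
  Combine with x ≡ 5 (mod 9); new modulus lcm = 13104.
    Write x = 1024 + 1456·t and substitute into x ≡ 5 (mod 9): 1456·t ≡ 5 − 1024 = -1019 (mod 9).
    Reduce coefficients mod 9: 7·t ≡ 7 (mod 9).
    The inverse of 7 mod 9 is 4 (since 7·4 = 28 = 3·9 + 1), so t ≡ 4·7 = 28 ≡ 1 (mod 9).
    Then x = 1024 + 1456·1 = 2480, valid modulo lcm(1456, 9) = 13104: x ≡ 2480 (mod 13104).
Verify against each original: 2480 mod 13 = 10, 2480 mod 7 = 2, 2480 mod 16 = 0, 2480 mod 9 = 5.

x ≡ 2480 (mod 13104).


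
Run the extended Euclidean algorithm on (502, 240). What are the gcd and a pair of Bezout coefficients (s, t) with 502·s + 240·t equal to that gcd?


Euclidean algorithm on (502, 240) — divide until remainder is 0:
  502 = 2 · 240 + 22
  240 = 10 · 22 + 20
  22 = 1 · 20 + 2
  20 = 10 · 2 + 0
gcd(502, 240) = 2.
Track Bezout coefficients alongside the remainders: start with r₀ = 502 = a·1 + b·0 (s = 1, t = 0) and r₁ = 240 = a·0 + b·1 (s = 0, t = 1); each new remainder r_{k+1} = r_{k-1} − q_k·r_k inherits s_{k+1} = s_{k-1} − q_k·s_k, t_{k+1} = t_{k-1} − q_k·t_k, so r_k = a·s_k + b·t_k at every step:
  q = 2: r = 22, s = 1 − 2·0 = 1, t = 0 − 2·1 = -2  (check: 502·1 + 240·(-2) = 22)
  q = 10: r = 20, s = 0 − 10·1 = -10, t = 1 − 10·(-2) = 21  (check: 502·(-10) + 240·21 = 20)
  q = 1: r = 2, s = 1 − 1·(-10) = 11, t = -2 − 1·21 = -23  (check: 502·11 + 240·(-23) = 2)
The row with r = 2 (the gcd) gives the Bezout coefficients s = 11, t = -23.
Result: 502 · (11) + 240 · (-23) = 2.

gcd(502, 240) = 2; s = 11, t = -23 (check: 502·11 + 240·(-23) = 2).


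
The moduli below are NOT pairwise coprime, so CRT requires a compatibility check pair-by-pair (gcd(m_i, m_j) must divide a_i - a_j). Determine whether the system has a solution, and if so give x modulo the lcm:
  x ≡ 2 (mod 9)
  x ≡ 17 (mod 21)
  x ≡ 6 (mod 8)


Moduli 9, 21, 8 are not pairwise coprime, so CRT works modulo lcm(m_i) when all pairwise compatibility conditions hold.
Pairwise compatibility: gcd(m_i, m_j) must divide a_i - a_j for every pair.
Merge one congruence at a time:
  Start: x ≡ 2 (mod 9).
  Combine with x ≡ 17 (mod 21): gcd(9, 21) = 3; 17 - 2 = 15, which IS divisible by 3, so compatible.
    Write x = 2 + 9·t and substitute into x ≡ 17 (mod 21): 9·t ≡ 17 − 2 = 15 (mod 21).
    Divide the congruence (and modulus) by g = 3: 3·t ≡ 5 (mod 7).
    The inverse of 3 mod 7 is 5 (since 3·5 = 15 = 2·7 + 1), so t ≡ 5·5 = 25 ≡ 4 (mod 7).
    Then x = 2 + 9·4 = 38, valid modulo lcm(9, 21) = 63: x ≡ 38 (mod 63).
  Combine with x ≡ 6 (mod 8): gcd(63, 8) = 1; 6 - 38 = -32, which IS divisible by 1, so compatible.
    Write x = 38 + 63·t and substitute into x ≡ 6 (mod 8): 63·t ≡ 6 − 38 = -32 (mod 8).
    Reduce coefficients mod 8: 7·t ≡ 0 (mod 8).
    The inverse of 7 mod 8 is 7 (since 7·7 = 49 = 6·8 + 1), so t ≡ 7·0 = 0 ≡ 0 (mod 8).
    Then x = 38 + 63·0 = 38, valid modulo lcm(63, 8) = 504: x ≡ 38 (mod 504).
Verify: 38 mod 9 = 2, 38 mod 21 = 17, 38 mod 8 = 6.

x ≡ 38 (mod 504).


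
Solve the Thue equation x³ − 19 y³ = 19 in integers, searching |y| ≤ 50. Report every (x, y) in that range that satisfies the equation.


The equation is x³ - 19y³ = 19. For fixed y, x³ = 19·y³ + 19, so a solution requires the RHS to be a perfect cube.
Strategy: iterate y from -50 to 50, compute RHS = 19·y³ + 19, and check whether it is a (positive or negative) perfect cube.
Check small values of y:
  y = 0: RHS = 19 is not a perfect cube.
  y = 1: RHS = 38 is not a perfect cube.
  y = -1: RHS = 0 = (0)³ ⇒ x = 0 works.
  y = 2: RHS = 171 is not a perfect cube.
  y = -2: RHS = -133 is not a perfect cube.
  y = 3: RHS = 532 is not a perfect cube.
  y = -3: RHS = -494 is not a perfect cube.
Continuing the search up to |y| = 50 finds no further solutions beyond those listed.
Collected solutions: (0, -1).

Solutions (with |y| ≤ 50): (0, -1).


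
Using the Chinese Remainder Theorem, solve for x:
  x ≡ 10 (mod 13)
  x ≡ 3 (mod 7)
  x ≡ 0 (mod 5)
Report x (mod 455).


Moduli 13, 7, 5 are pairwise coprime; by CRT there is a unique solution modulo M = 13 · 7 · 5 = 455.
Solve pairwise, accumulating the modulus:
  Start with x ≡ 10 (mod 13).
  Combine with x ≡ 3 (mod 7): since gcd(13, 7) = 1, we get a unique residue mod 91.
    Write x = 10 + 13·t and substitute into x ≡ 3 (mod 7): 13·t ≡ 3 − 10 = -7 (mod 7).
    Reduce coefficients mod 7: 6·t ≡ 0 (mod 7).
    The inverse of 6 mod 7 is 6 (since 6·6 = 36 = 5·7 + 1), so t ≡ 6·0 = 0 ≡ 0 (mod 7).
    Then x = 10 + 13·0 = 10, valid modulo lcm(13, 7) = 91: x ≡ 10 (mod 91).
  Combine with x ≡ 0 (mod 5): since gcd(91, 5) = 1, we get a unique residue mod 455.
    Write x = 10 + 91·t and substitute into x ≡ 0 (mod 5): 91·t ≡ 0 − 10 = -10 (mod 5).
    Reduce coefficients mod 5: 1·t ≡ 0 (mod 5).
    So t ≡ 0 (mod 5).
    Then x = 10 + 91·0 = 10, valid modulo lcm(91, 5) = 455: x ≡ 10 (mod 455).
Verify: 10 mod 13 = 10 ✓, 10 mod 7 = 3 ✓, 10 mod 5 = 0 ✓.

x ≡ 10 (mod 455).


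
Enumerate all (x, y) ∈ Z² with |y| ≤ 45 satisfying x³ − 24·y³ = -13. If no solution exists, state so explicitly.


The equation is x³ - 24y³ = -13. For fixed y, x³ = 24·y³ − 13, so a solution requires the RHS to be a perfect cube.
Strategy: iterate y from -45 to 45, compute RHS = 24·y³ − 13, and check whether it is a (positive or negative) perfect cube.
Check small values of y:
  y = 0: RHS = -13 is not a perfect cube.
  y = 1: RHS = 11 is not a perfect cube.
  y = -1: RHS = -37 is not a perfect cube.
  y = 2: RHS = 179 is not a perfect cube.
  y = -2: RHS = -205 is not a perfect cube.
  y = 3: RHS = 635 is not a perfect cube.
  y = -3: RHS = -661 is not a perfect cube.
Continuing the search up to |y| = 45 finds no solutions either.
No (x, y) in the scanned range satisfies the equation.

No integer solutions with |y| ≤ 45.


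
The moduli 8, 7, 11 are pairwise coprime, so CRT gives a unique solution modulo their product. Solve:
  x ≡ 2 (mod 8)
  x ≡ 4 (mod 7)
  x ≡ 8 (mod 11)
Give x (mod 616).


Moduli 8, 7, 11 are pairwise coprime; by CRT there is a unique solution modulo M = 8 · 7 · 11 = 616.
Solve pairwise, accumulating the modulus:
  Start with x ≡ 2 (mod 8).
  Combine with x ≡ 4 (mod 7): since gcd(8, 7) = 1, we get a unique residue mod 56.
    Write x = 2 + 8·t and substitute into x ≡ 4 (mod 7): 8·t ≡ 4 − 2 = 2 (mod 7).
    Reduce coefficients mod 7: 1·t ≡ 2 (mod 7).
    So t ≡ 2 (mod 7).
    Then x = 2 + 8·2 = 18, valid modulo lcm(8, 7) = 56: x ≡ 18 (mod 56).
  Combine with x ≡ 8 (mod 11): since gcd(56, 11) = 1, we get a unique residue mod 616.
    Write x = 18 + 56·t and substitute into x ≡ 8 (mod 11): 56·t ≡ 8 − 18 = -10 (mod 11).
    Reduce coefficients mod 11: 1·t ≡ 1 (mod 11).
    So t ≡ 1 (mod 11).
    Then x = 18 + 56·1 = 74, valid modulo lcm(56, 11) = 616: x ≡ 74 (mod 616).
Verify: 74 mod 8 = 2 ✓, 74 mod 7 = 4 ✓, 74 mod 11 = 8 ✓.

x ≡ 74 (mod 616).


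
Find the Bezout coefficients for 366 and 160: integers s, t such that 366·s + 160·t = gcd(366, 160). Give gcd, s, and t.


Euclidean algorithm on (366, 160) — divide until remainder is 0:
  366 = 2 · 160 + 46
  160 = 3 · 46 + 22
  46 = 2 · 22 + 2
  22 = 11 · 2 + 0
gcd(366, 160) = 2.
Track Bezout coefficients alongside the remainders: start with r₀ = 366 = a·1 + b·0 (s = 1, t = 0) and r₁ = 160 = a·0 + b·1 (s = 0, t = 1); each new remainder r_{k+1} = r_{k-1} − q_k·r_k inherits s_{k+1} = s_{k-1} − q_k·s_k, t_{k+1} = t_{k-1} − q_k·t_k, so r_k = a·s_k + b·t_k at every step:
  q = 2: r = 46, s = 1 − 2·0 = 1, t = 0 − 2·1 = -2  (check: 366·1 + 160·(-2) = 46)
  q = 3: r = 22, s = 0 − 3·1 = -3, t = 1 − 3·(-2) = 7  (check: 366·(-3) + 160·7 = 22)
  q = 2: r = 2, s = 1 − 2·(-3) = 7, t = -2 − 2·7 = -16  (check: 366·7 + 160·(-16) = 2)
The row with r = 2 (the gcd) gives the Bezout coefficients s = 7, t = -16.
Result: 366 · (7) + 160 · (-16) = 2.

gcd(366, 160) = 2; s = 7, t = -16 (check: 366·7 + 160·(-16) = 2).


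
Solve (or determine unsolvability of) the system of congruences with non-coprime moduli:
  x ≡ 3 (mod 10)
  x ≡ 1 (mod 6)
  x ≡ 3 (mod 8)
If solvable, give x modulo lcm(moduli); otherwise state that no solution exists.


Moduli 10, 6, 8 are not pairwise coprime, so CRT works modulo lcm(m_i) when all pairwise compatibility conditions hold.
Pairwise compatibility: gcd(m_i, m_j) must divide a_i - a_j for every pair.
Merge one congruence at a time:
  Start: x ≡ 3 (mod 10).
  Combine with x ≡ 1 (mod 6): gcd(10, 6) = 2; 1 - 3 = -2, which IS divisible by 2, so compatible.
    Write x = 3 + 10·t and substitute into x ≡ 1 (mod 6): 10·t ≡ 1 − 3 = -2 (mod 6).
    Divide the congruence (and modulus) by g = 2: 5·t ≡ -1 (mod 3).
    Reduce coefficients mod 3: 2·t ≡ 2 (mod 3).
    The inverse of 2 mod 3 is 2 (since 2·2 = 4 = 1·3 + 1), so t ≡ 2·2 = 4 ≡ 1 (mod 3).
    Then x = 3 + 10·1 = 13, valid modulo lcm(10, 6) = 30: x ≡ 13 (mod 30).
  Combine with x ≡ 3 (mod 8): gcd(30, 8) = 2; 3 - 13 = -10, which IS divisible by 2, so compatible.
    Write x = 13 + 30·t and substitute into x ≡ 3 (mod 8): 30·t ≡ 3 − 13 = -10 (mod 8).
    Divide the congruence (and modulus) by g = 2: 15·t ≡ -5 (mod 4).
    Reduce coefficients mod 4: 3·t ≡ 3 (mod 4).
    The inverse of 3 mod 4 is 3 (since 3·3 = 9 = 2·4 + 1), so t ≡ 3·3 = 9 ≡ 1 (mod 4).
    Then x = 13 + 30·1 = 43, valid modulo lcm(30, 8) = 120: x ≡ 43 (mod 120).
Verify: 43 mod 10 = 3, 43 mod 6 = 1, 43 mod 8 = 3.

x ≡ 43 (mod 120).


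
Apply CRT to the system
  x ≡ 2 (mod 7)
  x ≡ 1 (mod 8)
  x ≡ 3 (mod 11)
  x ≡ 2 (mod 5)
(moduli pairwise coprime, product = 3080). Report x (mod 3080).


Product of moduli M = 7 · 8 · 11 · 5 = 3080.
Merge one congruence at a time:
  Start: x ≡ 2 (mod 7).
  Combine with x ≡ 1 (mod 8); new modulus lcm = 56.
    Write x = 2 + 7·t and substitute into x ≡ 1 (mod 8): 7·t ≡ 1 − 2 = -1 (mod 8).
    Reduce coefficients mod 8: 7·t ≡ 7 (mod 8).
    The inverse of 7 mod 8 is 7 (since 7·7 = 49 = 6·8 + 1), so t ≡ 7·7 = 49 ≡ 1 (mod 8).
    Then x = 2 + 7·1 = 9, valid modulo lcm(7, 8) = 56: x ≡ 9 (mod 56).
  Combine with x ≡ 3 (mod 11); new modulus lcm = 616.
    Write x = 9 + 56·t and substitute into x ≡ 3 (mod 11): 56·t ≡ 3 − 9 = -6 (mod 11).
    Reduce coefficients mod 11: 1·t ≡ 5 (mod 11).
    So t ≡ 5 (mod 11).
    Then x = 9 + 56·5 = 289, valid modulo lcm(56, 11) = 616: x ≡ 289 (mod 616).
  Combine with x ≡ 2 (mod 5); new modulus lcm = 3080.
    Write x = 289 + 616·t and substitute into x ≡ 2 (mod 5): 616·t ≡ 2 − 289 = -287 (mod 5).
    Reduce coefficients mod 5: 1·t ≡ 3 (mod 5).
    So t ≡ 3 (mod 5).
    Then x = 289 + 616·3 = 2137, valid modulo lcm(616, 5) = 3080: x ≡ 2137 (mod 3080).
Verify against each original: 2137 mod 7 = 2, 2137 mod 8 = 1, 2137 mod 11 = 3, 2137 mod 5 = 2.

x ≡ 2137 (mod 3080).


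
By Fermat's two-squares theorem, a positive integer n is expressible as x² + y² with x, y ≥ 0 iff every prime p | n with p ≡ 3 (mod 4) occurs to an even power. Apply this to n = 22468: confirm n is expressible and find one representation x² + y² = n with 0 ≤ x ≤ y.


Step 1: Factor n = 22468 = 2^2 · 41 · 137.
Step 2: Check the mod-4 condition on each prime factor: 2 = 2 (special); 41 ≡ 1 (mod 4), exponent 1; 137 ≡ 1 (mod 4), exponent 1.
All primes ≡ 3 (mod 4) appear to even exponent (or don't appear), so by the two-squares theorem n IS expressible as a sum of two squares.
Step 3: Build a representation. Group n = k² · m with k = 2 and m = 41 · 137 = 5617 (a product of primes ≡ 1 (mod 4)); a representation of m scales to one of n via (k·x)² + (k·y)² = k²(x² + y²). Each prime p ≡ 1 (mod 4) is itself a sum of two squares; find a² by testing p − a² for a perfect square:
  41: 41 − 1² = 40, 41 − 2² = 37, 41 − 3² = 32, 41 − 4² = 25 = 5² ⇒ 41 = 4² + 5².
  137: 137 − 1² = 136, 137 − 2² = 133, 137 − 3² = 128, 137 − 4² = 121 = 11² ⇒ 137 = 4² + 11².
  Combine using the Brahmagupta–Fibonacci identity (a² + b²)(c² + d²) = (ac − bd)² + (ad + bc)² = (ac + bd)² + (ad − bc)²:
  41 · 137 = 5617: from (4² + 5²)(4² + 11²), take (4·4 − 5·11, 4·11 + 5·4) = (16 − 55, 44 + 20) = (-39, 64); dropping signs (only squares matter) gives (39, 64); check 39² + 64² = 1521 + 4096 = 5617 ✓.
  Scale by k = 2: (2·39, 2·64) = (78, 128).
Step 4: Order so x ≤ y and verify: 78² + 128² = 6084 + 16384 = 22468 = n. ✓

n = 22468 = 78² + 128² (one valid representation with x ≤ y).


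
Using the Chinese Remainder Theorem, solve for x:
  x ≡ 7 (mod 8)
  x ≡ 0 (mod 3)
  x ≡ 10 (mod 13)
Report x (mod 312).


Moduli 8, 3, 13 are pairwise coprime; by CRT there is a unique solution modulo M = 8 · 3 · 13 = 312.
Solve pairwise, accumulating the modulus:
  Start with x ≡ 7 (mod 8).
  Combine with x ≡ 0 (mod 3): since gcd(8, 3) = 1, we get a unique residue mod 24.
    Write x = 7 + 8·t and substitute into x ≡ 0 (mod 3): 8·t ≡ 0 − 7 = -7 (mod 3).
    Reduce coefficients mod 3: 2·t ≡ 2 (mod 3).
    The inverse of 2 mod 3 is 2 (since 2·2 = 4 = 1·3 + 1), so t ≡ 2·2 = 4 ≡ 1 (mod 3).
    Then x = 7 + 8·1 = 15, valid modulo lcm(8, 3) = 24: x ≡ 15 (mod 24).
  Combine with x ≡ 10 (mod 13): since gcd(24, 13) = 1, we get a unique residue mod 312.
    Write x = 15 + 24·t and substitute into x ≡ 10 (mod 13): 24·t ≡ 10 − 15 = -5 (mod 13).
    Reduce coefficients mod 13: 11·t ≡ 8 (mod 13).
    The inverse of 11 mod 13 is 6 (since 11·6 = 66 = 5·13 + 1), so t ≡ 6·8 = 48 ≡ 9 (mod 13).
    Then x = 15 + 24·9 = 231, valid modulo lcm(24, 13) = 312: x ≡ 231 (mod 312).
Verify: 231 mod 8 = 7 ✓, 231 mod 3 = 0 ✓, 231 mod 13 = 10 ✓.

x ≡ 231 (mod 312).


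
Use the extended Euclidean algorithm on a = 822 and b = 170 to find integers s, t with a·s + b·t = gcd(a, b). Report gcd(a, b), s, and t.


Euclidean algorithm on (822, 170) — divide until remainder is 0:
  822 = 4 · 170 + 142
  170 = 1 · 142 + 28
  142 = 5 · 28 + 2
  28 = 14 · 2 + 0
gcd(822, 170) = 2.
Track Bezout coefficients alongside the remainders: start with r₀ = 822 = a·1 + b·0 (s = 1, t = 0) and r₁ = 170 = a·0 + b·1 (s = 0, t = 1); each new remainder r_{k+1} = r_{k-1} − q_k·r_k inherits s_{k+1} = s_{k-1} − q_k·s_k, t_{k+1} = t_{k-1} − q_k·t_k, so r_k = a·s_k + b·t_k at every step:
  q = 4: r = 142, s = 1 − 4·0 = 1, t = 0 − 4·1 = -4  (check: 822·1 + 170·(-4) = 142)
  q = 1: r = 28, s = 0 − 1·1 = -1, t = 1 − 1·(-4) = 5  (check: 822·(-1) + 170·5 = 28)
  q = 5: r = 2, s = 1 − 5·(-1) = 6, t = -4 − 5·5 = -29  (check: 822·6 + 170·(-29) = 2)
The row with r = 2 (the gcd) gives the Bezout coefficients s = 6, t = -29.
Result: 822 · (6) + 170 · (-29) = 2.

gcd(822, 170) = 2; s = 6, t = -29 (check: 822·6 + 170·(-29) = 2).


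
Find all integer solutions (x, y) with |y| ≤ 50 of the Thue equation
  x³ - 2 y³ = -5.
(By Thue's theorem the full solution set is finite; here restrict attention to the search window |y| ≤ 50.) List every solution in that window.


The equation is x³ - 2y³ = -5. For fixed y, x³ = 2·y³ − 5, so a solution requires the RHS to be a perfect cube.
Strategy: iterate y from -50 to 50, compute RHS = 2·y³ − 5, and check whether it is a (positive or negative) perfect cube.
Check small values of y:
  y = 0: RHS = -5 is not a perfect cube.
  y = 1: RHS = -3 is not a perfect cube.
  y = -1: RHS = -7 is not a perfect cube.
  y = 2: RHS = 11 is not a perfect cube.
  y = -2: RHS = -21 is not a perfect cube.
  y = 3: RHS = 49 is not a perfect cube.
  y = -3: RHS = -59 is not a perfect cube.
Continuing the search up to |y| = 50 finds no solutions either.
No (x, y) in the scanned range satisfies the equation.

No integer solutions with |y| ≤ 50.


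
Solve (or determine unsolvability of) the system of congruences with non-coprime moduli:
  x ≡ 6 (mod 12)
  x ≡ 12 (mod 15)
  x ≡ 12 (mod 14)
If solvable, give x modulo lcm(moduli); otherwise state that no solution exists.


Moduli 12, 15, 14 are not pairwise coprime, so CRT works modulo lcm(m_i) when all pairwise compatibility conditions hold.
Pairwise compatibility: gcd(m_i, m_j) must divide a_i - a_j for every pair.
Merge one congruence at a time:
  Start: x ≡ 6 (mod 12).
  Combine with x ≡ 12 (mod 15): gcd(12, 15) = 3; 12 - 6 = 6, which IS divisible by 3, so compatible.
    Write x = 6 + 12·t and substitute into x ≡ 12 (mod 15): 12·t ≡ 12 − 6 = 6 (mod 15).
    Divide the congruence (and modulus) by g = 3: 4·t ≡ 2 (mod 5).
    The inverse of 4 mod 5 is 4 (since 4·4 = 16 = 3·5 + 1), so t ≡ 4·2 = 8 ≡ 3 (mod 5).
    Then x = 6 + 12·3 = 42, valid modulo lcm(12, 15) = 60: x ≡ 42 (mod 60).
  Combine with x ≡ 12 (mod 14): gcd(60, 14) = 2; 12 - 42 = -30, which IS divisible by 2, so compatible.
    Write x = 42 + 60·t and substitute into x ≡ 12 (mod 14): 60·t ≡ 12 − 42 = -30 (mod 14).
    Divide the congruence (and modulus) by g = 2: 30·t ≡ -15 (mod 7).
    Reduce coefficients mod 7: 2·t ≡ 6 (mod 7).
    The inverse of 2 mod 7 is 4 (since 2·4 = 8 = 1·7 + 1), so t ≡ 4·6 = 24 ≡ 3 (mod 7).
    Then x = 42 + 60·3 = 222, valid modulo lcm(60, 14) = 420: x ≡ 222 (mod 420).
Verify: 222 mod 12 = 6, 222 mod 15 = 12, 222 mod 14 = 12.

x ≡ 222 (mod 420).


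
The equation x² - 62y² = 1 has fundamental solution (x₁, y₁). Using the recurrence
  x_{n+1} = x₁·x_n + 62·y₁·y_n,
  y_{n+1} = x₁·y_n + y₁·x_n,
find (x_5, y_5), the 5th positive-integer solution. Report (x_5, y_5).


Step 1: Find the fundamental solution (x₁, y₁) of x² - 62y² = 1.
  Expand √62 as a continued fraction. a₀ = ⌊√62⌋ = 7; iterate m_{k+1} = d_k·a_k − m_k, d_{k+1} = (62 − m_{k+1}²)/d_k, a_{k+1} = ⌊(a₀ + m_{k+1})/d_{k+1}⌋ (starting m₀ = 0, d₀ = 1), with convergents p_k = a_k·p_{k-1} + p_{k-2}, q_k = a_k·q_{k-1} + q_{k-2} (p₋₁ = 1, q₋₁ = 0):
  k = 0: a₀ = 7; p₀/q₀ = 7/1; p₀² − 62·q₀² = 49 − 62 = -13.
  k = 1: m = 7, d = 13, a = ⌊(7 + 7)/13⌋ = 1; p/q = (1·7 + 1)/(1·1 + 0) = 8/1; p² − 62·q² = 64 − 62 = 2.
  k = 2: m = 6, d = 2, a = ⌊(7 + 6)/2⌋ = 6; p/q = (6·8 + 7)/(6·1 + 1) = 55/7; p² − 62·q² = 3025 − 3038 = -13.
  k = 3: m = 6, d = 13, a = ⌊(7 + 6)/13⌋ = 1; p/q = (1·55 + 8)/(1·7 + 1) = 63/8; p² − 62·q² = 3969 − 3968 = 1.
  The first convergent with p² − 62·q² = 1 gives the fundamental solution (x₁, y₁) = (63, 8).
Step 2: Apply the recurrence (x_{n+1}, y_{n+1}) = (x₁x_n + 62y₁y_n, x₁y_n + y₁x_n) repeatedly.
  From (x_1, y_1) = (63, 8): x_2 = 63·63 + 62·8·8 = 7937; y_2 = 63·8 + 8·63 = 1008.
  From (x_2, y_2) = (7937, 1008): x_3 = 63·7937 + 62·8·1008 = 999999; y_3 = 63·1008 + 8·7937 = 127000.
  From (x_3, y_3) = (999999, 127000): x_4 = 63·999999 + 62·8·127000 = 125991937; y_4 = 63·127000 + 8·999999 = 16000992.
  From (x_4, y_4) = (125991937, 16000992): x_5 = 63·125991937 + 62·8·16000992 = 15873984063; y_5 = 63·16000992 + 8·125991937 = 2015997992.
Step 3: Verify x_5² - 62·y_5² = 251983370032377987969 - 251983370032377987968 = 1 (should be 1). ✓

(x_1, y_1) = (63, 8); (x_5, y_5) = (15873984063, 2015997992).


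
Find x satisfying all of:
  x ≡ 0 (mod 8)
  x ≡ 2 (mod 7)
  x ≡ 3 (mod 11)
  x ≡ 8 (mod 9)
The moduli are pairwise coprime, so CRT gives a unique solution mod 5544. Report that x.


Product of moduli M = 8 · 7 · 11 · 9 = 5544.
Merge one congruence at a time:
  Start: x ≡ 0 (mod 8).
  Combine with x ≡ 2 (mod 7); new modulus lcm = 56.
    Write x = 0 + 8·t and substitute into x ≡ 2 (mod 7): 8·t ≡ 2 − 0 = 2 (mod 7).
    Reduce coefficients mod 7: 1·t ≡ 2 (mod 7).
    So t ≡ 2 (mod 7).
    Then x = 0 + 8·2 = 16, valid modulo lcm(8, 7) = 56: x ≡ 16 (mod 56).
  Combine with x ≡ 3 (mod 11); new modulus lcm = 616.
    Write x = 16 + 56·t and substitute into x ≡ 3 (mod 11): 56·t ≡ 3 − 16 = -13 (mod 11).
    Reduce coefficients mod 11: 1·t ≡ 9 (mod 11).
    So t ≡ 9 (mod 11).
    Then x = 16 + 56·9 = 520, valid modulo lcm(56, 11) = 616: x ≡ 520 (mod 616).
  Combine with x ≡ 8 (mod 9); new modulus lcm = 5544.
    Write x = 520 + 616·t and substitute into x ≡ 8 (mod 9): 616·t ≡ 8 − 520 = -512 (mod 9).
    Reduce coefficients mod 9: 4·t ≡ 1 (mod 9).
    The inverse of 4 mod 9 is 7 (since 4·7 = 28 = 3·9 + 1), so t ≡ 7·1 = 7 ≡ 7 (mod 9).
    Then x = 520 + 616·7 = 4832, valid modulo lcm(616, 9) = 5544: x ≡ 4832 (mod 5544).
Verify against each original: 4832 mod 8 = 0, 4832 mod 7 = 2, 4832 mod 11 = 3, 4832 mod 9 = 8.

x ≡ 4832 (mod 5544).


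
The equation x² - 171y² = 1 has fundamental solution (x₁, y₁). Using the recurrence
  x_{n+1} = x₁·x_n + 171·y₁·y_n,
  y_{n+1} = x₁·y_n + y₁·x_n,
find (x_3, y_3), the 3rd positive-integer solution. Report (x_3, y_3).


Step 1: Find the fundamental solution (x₁, y₁) of x² - 171y² = 1.
  Expand √171 as a continued fraction. a₀ = ⌊√171⌋ = 13; iterate m_{k+1} = d_k·a_k − m_k, d_{k+1} = (171 − m_{k+1}²)/d_k, a_{k+1} = ⌊(a₀ + m_{k+1})/d_{k+1}⌋ (starting m₀ = 0, d₀ = 1), with convergents p_k = a_k·p_{k-1} + p_{k-2}, q_k = a_k·q_{k-1} + q_{k-2} (p₋₁ = 1, q₋₁ = 0):
  k = 0: a₀ = 13; p₀/q₀ = 13/1; p₀² − 171·q₀² = 169 − 171 = -2.
  k = 1: m = 13, d = 2, a = ⌊(13 + 13)/2⌋ = 13; p/q = (13·13 + 1)/(13·1 + 0) = 170/13; p² − 171·q² = 28900 − 28899 = 1.
  The first convergent with p² − 171·q² = 1 gives the fundamental solution (x₁, y₁) = (170, 13).
Step 2: Apply the recurrence (x_{n+1}, y_{n+1}) = (x₁x_n + 171y₁y_n, x₁y_n + y₁x_n) repeatedly.
  From (x_1, y_1) = (170, 13): x_2 = 170·170 + 171·13·13 = 57799; y_2 = 170·13 + 13·170 = 4420.
  From (x_2, y_2) = (57799, 4420): x_3 = 170·57799 + 171·13·4420 = 19651490; y_3 = 170·4420 + 13·57799 = 1502787.
Step 3: Verify x_3² - 171·y_3² = 386181059220100 - 386181059220099 = 1 (should be 1). ✓

(x_1, y_1) = (170, 13); (x_3, y_3) = (19651490, 1502787).


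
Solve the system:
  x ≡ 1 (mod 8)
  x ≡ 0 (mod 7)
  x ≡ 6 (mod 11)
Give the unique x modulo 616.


Moduli 8, 7, 11 are pairwise coprime; by CRT there is a unique solution modulo M = 8 · 7 · 11 = 616.
Solve pairwise, accumulating the modulus:
  Start with x ≡ 1 (mod 8).
  Combine with x ≡ 0 (mod 7): since gcd(8, 7) = 1, we get a unique residue mod 56.
    Write x = 1 + 8·t and substitute into x ≡ 0 (mod 7): 8·t ≡ 0 − 1 = -1 (mod 7).
    Reduce coefficients mod 7: 1·t ≡ 6 (mod 7).
    So t ≡ 6 (mod 7).
    Then x = 1 + 8·6 = 49, valid modulo lcm(8, 7) = 56: x ≡ 49 (mod 56).
  Combine with x ≡ 6 (mod 11): since gcd(56, 11) = 1, we get a unique residue mod 616.
    Write x = 49 + 56·t and substitute into x ≡ 6 (mod 11): 56·t ≡ 6 − 49 = -43 (mod 11).
    Reduce coefficients mod 11: 1·t ≡ 1 (mod 11).
    So t ≡ 1 (mod 11).
    Then x = 49 + 56·1 = 105, valid modulo lcm(56, 11) = 616: x ≡ 105 (mod 616).
Verify: 105 mod 8 = 1 ✓, 105 mod 7 = 0 ✓, 105 mod 11 = 6 ✓.

x ≡ 105 (mod 616).


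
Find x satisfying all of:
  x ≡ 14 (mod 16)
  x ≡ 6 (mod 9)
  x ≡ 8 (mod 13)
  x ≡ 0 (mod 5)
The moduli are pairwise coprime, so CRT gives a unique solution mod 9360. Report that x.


Product of moduli M = 16 · 9 · 13 · 5 = 9360.
Merge one congruence at a time:
  Start: x ≡ 14 (mod 16).
  Combine with x ≡ 6 (mod 9); new modulus lcm = 144.
    Write x = 14 + 16·t and substitute into x ≡ 6 (mod 9): 16·t ≡ 6 − 14 = -8 (mod 9).
    Reduce coefficients mod 9: 7·t ≡ 1 (mod 9).
    The inverse of 7 mod 9 is 4 (since 7·4 = 28 = 3·9 + 1), so t ≡ 4·1 = 4 ≡ 4 (mod 9).
    Then x = 14 + 16·4 = 78, valid modulo lcm(16, 9) = 144: x ≡ 78 (mod 144).
  Combine with x ≡ 8 (mod 13); new modulus lcm = 1872.
    Write x = 78 + 144·t and substitute into x ≡ 8 (mod 13): 144·t ≡ 8 − 78 = -70 (mod 13).
    Reduce coefficients mod 13: 1·t ≡ 8 (mod 13).
    So t ≡ 8 (mod 13).
    Then x = 78 + 144·8 = 1230, valid modulo lcm(144, 13) = 1872: x ≡ 1230 (mod 1872).
  Combine with x ≡ 0 (mod 5); new modulus lcm = 9360.
    Write x = 1230 + 1872·t and substitute into x ≡ 0 (mod 5): 1872·t ≡ 0 − 1230 = -1230 (mod 5).
    Reduce coefficients mod 5: 2·t ≡ 0 (mod 5).
    The inverse of 2 mod 5 is 3 (since 2·3 = 6 = 1·5 + 1), so t ≡ 3·0 = 0 ≡ 0 (mod 5).
    Then x = 1230 + 1872·0 = 1230, valid modulo lcm(1872, 5) = 9360: x ≡ 1230 (mod 9360).
Verify against each original: 1230 mod 16 = 14, 1230 mod 9 = 6, 1230 mod 13 = 8, 1230 mod 5 = 0.

x ≡ 1230 (mod 9360).


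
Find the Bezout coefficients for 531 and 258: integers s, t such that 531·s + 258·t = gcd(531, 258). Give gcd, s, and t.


Euclidean algorithm on (531, 258) — divide until remainder is 0:
  531 = 2 · 258 + 15
  258 = 17 · 15 + 3
  15 = 5 · 3 + 0
gcd(531, 258) = 3.
Track Bezout coefficients alongside the remainders: start with r₀ = 531 = a·1 + b·0 (s = 1, t = 0) and r₁ = 258 = a·0 + b·1 (s = 0, t = 1); each new remainder r_{k+1} = r_{k-1} − q_k·r_k inherits s_{k+1} = s_{k-1} − q_k·s_k, t_{k+1} = t_{k-1} − q_k·t_k, so r_k = a·s_k + b·t_k at every step:
  q = 2: r = 15, s = 1 − 2·0 = 1, t = 0 − 2·1 = -2  (check: 531·1 + 258·(-2) = 15)
  q = 17: r = 3, s = 0 − 17·1 = -17, t = 1 − 17·(-2) = 35  (check: 531·(-17) + 258·35 = 3)
The row with r = 3 (the gcd) gives the Bezout coefficients s = -17, t = 35.
Result: 531 · (-17) + 258 · (35) = 3.

gcd(531, 258) = 3; s = -17, t = 35 (check: 531·(-17) + 258·35 = 3).


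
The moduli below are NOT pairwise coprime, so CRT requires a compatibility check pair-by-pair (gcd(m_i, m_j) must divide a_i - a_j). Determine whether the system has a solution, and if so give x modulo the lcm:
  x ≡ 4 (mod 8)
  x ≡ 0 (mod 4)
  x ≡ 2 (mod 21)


Moduli 8, 4, 21 are not pairwise coprime, so CRT works modulo lcm(m_i) when all pairwise compatibility conditions hold.
Pairwise compatibility: gcd(m_i, m_j) must divide a_i - a_j for every pair.
Merge one congruence at a time:
  Start: x ≡ 4 (mod 8).
  Combine with x ≡ 0 (mod 4): gcd(8, 4) = 4; 0 - 4 = -4, which IS divisible by 4, so compatible.
    Write x = 4 + 8·t and substitute into x ≡ 0 (mod 4): 8·t ≡ 0 − 4 = -4 (mod 4).
    Divide the congruence (and modulus) by g = 4: 2·t ≡ -1 (mod 1).
    Modulo 1 every t works; take t = 0.
    Then x = 4 + 8·0 = 4, valid modulo lcm(8, 4) = 8: x ≡ 4 (mod 8).
  Combine with x ≡ 2 (mod 21): gcd(8, 21) = 1; 2 - 4 = -2, which IS divisible by 1, so compatible.
    Write x = 4 + 8·t and substitute into x ≡ 2 (mod 21): 8·t ≡ 2 − 4 = -2 (mod 21).
    Reduce coefficients mod 21: 8·t ≡ 19 (mod 21).
    The inverse of 8 mod 21 is 8 (since 8·8 = 64 = 3·21 + 1), so t ≡ 8·19 = 152 ≡ 5 (mod 21).
    Then x = 4 + 8·5 = 44, valid modulo lcm(8, 21) = 168: x ≡ 44 (mod 168).
Verify: 44 mod 8 = 4, 44 mod 4 = 0, 44 mod 21 = 2.

x ≡ 44 (mod 168).


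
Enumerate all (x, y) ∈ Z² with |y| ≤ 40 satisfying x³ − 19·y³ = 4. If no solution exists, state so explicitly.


The equation is x³ - 19y³ = 4. For fixed y, x³ = 19·y³ + 4, so a solution requires the RHS to be a perfect cube.
Strategy: iterate y from -40 to 40, compute RHS = 19·y³ + 4, and check whether it is a (positive or negative) perfect cube.
Check small values of y:
  y = 0: RHS = 4 is not a perfect cube.
  y = 1: RHS = 23 is not a perfect cube.
  y = -1: RHS = -15 is not a perfect cube.
  y = 2: RHS = 156 is not a perfect cube.
  y = -2: RHS = -148 is not a perfect cube.
  y = 3: RHS = 517 is not a perfect cube.
  y = -3: RHS = -509 is not a perfect cube.
Continuing the search up to |y| = 40 finds no solutions either.
No (x, y) in the scanned range satisfies the equation.

No integer solutions with |y| ≤ 40.


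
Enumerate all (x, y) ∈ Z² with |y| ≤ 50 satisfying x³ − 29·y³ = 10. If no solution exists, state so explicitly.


The equation is x³ - 29y³ = 10. For fixed y, x³ = 29·y³ + 10, so a solution requires the RHS to be a perfect cube.
Strategy: iterate y from -50 to 50, compute RHS = 29·y³ + 10, and check whether it is a (positive or negative) perfect cube.
Check small values of y:
  y = 0: RHS = 10 is not a perfect cube.
  y = 1: RHS = 39 is not a perfect cube.
  y = -1: RHS = -19 is not a perfect cube.
  y = 2: RHS = 242 is not a perfect cube.
  y = -2: RHS = -222 is not a perfect cube.
  y = 3: RHS = 793 is not a perfect cube.
  y = -3: RHS = -773 is not a perfect cube.
Continuing the search up to |y| = 50 finds no solutions either.
No (x, y) in the scanned range satisfies the equation.

No integer solutions with |y| ≤ 50.


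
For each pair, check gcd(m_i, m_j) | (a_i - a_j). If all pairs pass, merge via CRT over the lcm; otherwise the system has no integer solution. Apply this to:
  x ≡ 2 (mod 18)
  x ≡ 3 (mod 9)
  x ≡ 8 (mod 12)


Moduli 18, 9, 12 are not pairwise coprime, so CRT works modulo lcm(m_i) when all pairwise compatibility conditions hold.
Pairwise compatibility: gcd(m_i, m_j) must divide a_i - a_j for every pair.
Merge one congruence at a time:
  Start: x ≡ 2 (mod 18).
  Combine with x ≡ 3 (mod 9): gcd(18, 9) = 9, and 3 - 2 = 1 is NOT divisible by 9.
    ⇒ system is inconsistent (no integer solution).

No solution (the system is inconsistent).


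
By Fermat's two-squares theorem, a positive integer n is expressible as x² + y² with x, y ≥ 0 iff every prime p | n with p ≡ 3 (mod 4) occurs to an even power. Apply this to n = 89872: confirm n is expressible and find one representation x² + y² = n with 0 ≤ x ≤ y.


Step 1: Factor n = 89872 = 2^4 · 41 · 137.
Step 2: Check the mod-4 condition on each prime factor: 2 = 2 (special); 41 ≡ 1 (mod 4), exponent 1; 137 ≡ 1 (mod 4), exponent 1.
All primes ≡ 3 (mod 4) appear to even exponent (or don't appear), so by the two-squares theorem n IS expressible as a sum of two squares.
Step 3: Build a representation. Group n = k² · m with k = 4 and m = 41 · 137 = 5617 (a product of primes ≡ 1 (mod 4)); a representation of m scales to one of n via (k·x)² + (k·y)² = k²(x² + y²). Each prime p ≡ 1 (mod 4) is itself a sum of two squares; find a² by testing p − a² for a perfect square:
  41: 41 − 1² = 40, 41 − 2² = 37, 41 − 3² = 32, 41 − 4² = 25 = 5² ⇒ 41 = 4² + 5².
  137: 137 − 1² = 136, 137 − 2² = 133, 137 − 3² = 128, 137 − 4² = 121 = 11² ⇒ 137 = 4² + 11².
  Combine using the Brahmagupta–Fibonacci identity (a² + b²)(c² + d²) = (ac − bd)² + (ad + bc)² = (ac + bd)² + (ad − bc)²:
  41 · 137 = 5617: from (4² + 5²)(4² + 11²), take (4·4 − 5·11, 4·11 + 5·4) = (16 − 55, 44 + 20) = (-39, 64); dropping signs (only squares matter) gives (39, 64); check 39² + 64² = 1521 + 4096 = 5617 ✓.
  Scale by k = 4: (4·39, 4·64) = (156, 256).
Step 4: Order so x ≤ y and verify: 156² + 256² = 24336 + 65536 = 89872 = n. ✓

n = 89872 = 156² + 256² (one valid representation with x ≤ y).


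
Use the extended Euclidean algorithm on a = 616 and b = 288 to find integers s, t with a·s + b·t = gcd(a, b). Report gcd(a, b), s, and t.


Euclidean algorithm on (616, 288) — divide until remainder is 0:
  616 = 2 · 288 + 40
  288 = 7 · 40 + 8
  40 = 5 · 8 + 0
gcd(616, 288) = 8.
Track Bezout coefficients alongside the remainders: start with r₀ = 616 = a·1 + b·0 (s = 1, t = 0) and r₁ = 288 = a·0 + b·1 (s = 0, t = 1); each new remainder r_{k+1} = r_{k-1} − q_k·r_k inherits s_{k+1} = s_{k-1} − q_k·s_k, t_{k+1} = t_{k-1} − q_k·t_k, so r_k = a·s_k + b·t_k at every step:
  q = 2: r = 40, s = 1 − 2·0 = 1, t = 0 − 2·1 = -2  (check: 616·1 + 288·(-2) = 40)
  q = 7: r = 8, s = 0 − 7·1 = -7, t = 1 − 7·(-2) = 15  (check: 616·(-7) + 288·15 = 8)
The row with r = 8 (the gcd) gives the Bezout coefficients s = -7, t = 15.
Result: 616 · (-7) + 288 · (15) = 8.

gcd(616, 288) = 8; s = -7, t = 15 (check: 616·(-7) + 288·15 = 8).


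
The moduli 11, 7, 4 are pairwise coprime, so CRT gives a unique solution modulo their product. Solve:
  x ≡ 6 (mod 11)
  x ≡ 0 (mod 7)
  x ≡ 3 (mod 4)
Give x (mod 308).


Moduli 11, 7, 4 are pairwise coprime; by CRT there is a unique solution modulo M = 11 · 7 · 4 = 308.
Solve pairwise, accumulating the modulus:
  Start with x ≡ 6 (mod 11).
  Combine with x ≡ 0 (mod 7): since gcd(11, 7) = 1, we get a unique residue mod 77.
    Write x = 6 + 11·t and substitute into x ≡ 0 (mod 7): 11·t ≡ 0 − 6 = -6 (mod 7).
    Reduce coefficients mod 7: 4·t ≡ 1 (mod 7).
    The inverse of 4 mod 7 is 2 (since 4·2 = 8 = 1·7 + 1), so t ≡ 2·1 = 2 ≡ 2 (mod 7).
    Then x = 6 + 11·2 = 28, valid modulo lcm(11, 7) = 77: x ≡ 28 (mod 77).
  Combine with x ≡ 3 (mod 4): since gcd(77, 4) = 1, we get a unique residue mod 308.
    Write x = 28 + 77·t and substitute into x ≡ 3 (mod 4): 77·t ≡ 3 − 28 = -25 (mod 4).
    Reduce coefficients mod 4: 1·t ≡ 3 (mod 4).
    So t ≡ 3 (mod 4).
    Then x = 28 + 77·3 = 259, valid modulo lcm(77, 4) = 308: x ≡ 259 (mod 308).
Verify: 259 mod 11 = 6 ✓, 259 mod 7 = 0 ✓, 259 mod 4 = 3 ✓.

x ≡ 259 (mod 308).


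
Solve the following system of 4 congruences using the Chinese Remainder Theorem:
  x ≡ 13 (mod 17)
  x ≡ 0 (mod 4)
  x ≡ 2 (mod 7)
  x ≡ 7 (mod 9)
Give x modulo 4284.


Product of moduli M = 17 · 4 · 7 · 9 = 4284.
Merge one congruence at a time:
  Start: x ≡ 13 (mod 17).
  Combine with x ≡ 0 (mod 4); new modulus lcm = 68.
    Write x = 13 + 17·t and substitute into x ≡ 0 (mod 4): 17·t ≡ 0 − 13 = -13 (mod 4).
    Reduce coefficients mod 4: 1·t ≡ 3 (mod 4).
    So t ≡ 3 (mod 4).
    Then x = 13 + 17·3 = 64, valid modulo lcm(17, 4) = 68: x ≡ 64 (mod 68).
  Combine with x ≡ 2 (mod 7); new modulus lcm = 476.
    Write x = 64 + 68·t and substitute into x ≡ 2 (mod 7): 68·t ≡ 2 − 64 = -62 (mod 7).
    Reduce coefficients mod 7: 5·t ≡ 1 (mod 7).
    The inverse of 5 mod 7 is 3 (since 5·3 = 15 = 2·7 + 1), so t ≡ 3·1 = 3 ≡ 3 (mod 7).
    Then x = 64 + 68·3 = 268, valid modulo lcm(68, 7) = 476: x ≡ 268 (mod 476).
  Combine with x ≡ 7 (mod 9); new modulus lcm = 4284.
    Write x = 268 + 476·t and substitute into x ≡ 7 (mod 9): 476·t ≡ 7 − 268 = -261 (mod 9).
    Reduce coefficients mod 9: 8·t ≡ 0 (mod 9).
    The inverse of 8 mod 9 is 8 (since 8·8 = 64 = 7·9 + 1), so t ≡ 8·0 = 0 ≡ 0 (mod 9).
    Then x = 268 + 476·0 = 268, valid modulo lcm(476, 9) = 4284: x ≡ 268 (mod 4284).
Verify against each original: 268 mod 17 = 13, 268 mod 4 = 0, 268 mod 7 = 2, 268 mod 9 = 7.

x ≡ 268 (mod 4284).


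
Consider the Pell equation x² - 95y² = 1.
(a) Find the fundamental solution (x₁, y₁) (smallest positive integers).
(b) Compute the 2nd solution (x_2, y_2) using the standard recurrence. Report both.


Step 1: Find the fundamental solution (x₁, y₁) of x² - 95y² = 1.
  Expand √95 as a continued fraction. a₀ = ⌊√95⌋ = 9; iterate m_{k+1} = d_k·a_k − m_k, d_{k+1} = (95 − m_{k+1}²)/d_k, a_{k+1} = ⌊(a₀ + m_{k+1})/d_{k+1}⌋ (starting m₀ = 0, d₀ = 1), with convergents p_k = a_k·p_{k-1} + p_{k-2}, q_k = a_k·q_{k-1} + q_{k-2} (p₋₁ = 1, q₋₁ = 0):
  k = 0: a₀ = 9; p₀/q₀ = 9/1; p₀² − 95·q₀² = 81 − 95 = -14.
  k = 1: m = 9, d = 14, a = ⌊(9 + 9)/14⌋ = 1; p/q = (1·9 + 1)/(1·1 + 0) = 10/1; p² − 95·q² = 100 − 95 = 5.
  k = 2: m = 5, d = 5, a = ⌊(9 + 5)/5⌋ = 2; p/q = (2·10 + 9)/(2·1 + 1) = 29/3; p² − 95·q² = 841 − 855 = -14.
  k = 3: m = 5, d = 14, a = ⌊(9 + 5)/14⌋ = 1; p/q = (1·29 + 10)/(1·3 + 1) = 39/4; p² − 95·q² = 1521 − 1520 = 1.
  The first convergent with p² − 95·q² = 1 gives the fundamental solution (x₁, y₁) = (39, 4).
Step 2: Apply the recurrence (x_{n+1}, y_{n+1}) = (x₁x_n + 95y₁y_n, x₁y_n + y₁x_n) repeatedly.
  From (x_1, y_1) = (39, 4): x_2 = 39·39 + 95·4·4 = 3041; y_2 = 39·4 + 4·39 = 312.
Step 3: Verify x_2² - 95·y_2² = 9247681 - 9247680 = 1 (should be 1). ✓

(x_1, y_1) = (39, 4); (x_2, y_2) = (3041, 312).
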